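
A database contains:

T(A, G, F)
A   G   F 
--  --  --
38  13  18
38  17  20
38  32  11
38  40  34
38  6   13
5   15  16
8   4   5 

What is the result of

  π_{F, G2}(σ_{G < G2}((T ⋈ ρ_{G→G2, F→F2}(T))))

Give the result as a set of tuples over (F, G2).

ρ[G→G2, F→F2]: schema becomes (A, G2, F2); tuples unchanged.
Natural join on A: {(38, 13, 18, 13, 18), (38, 13, 18, 17, 20), (38, 13, 18, 32, 11), (38, 13, 18, 40, 34), (38, 13, 18, 6, 13), (38, 17, 20, 13, 18), (38, 17, 20, 17, 20), (38, 17, 20, 32, 11), (38, 17, 20, 40, 34), (38, 17, 20, 6, 13), (38, 32, 11, 13, 18), (38, 32, 11, 17, 20), (38, 32, 11, 32, 11), (38, 32, 11, 40, 34), (38, 32, 11, 6, 13), (38, 40, 34, 13, 18), (38, 40, 34, 17, 20), (38, 40, 34, 32, 11), (38, 40, 34, 40, 34), (38, 40, 34, 6, 13), (38, 6, 13, 13, 18), (38, 6, 13, 17, 20), (38, 6, 13, 32, 11), (38, 6, 13, 40, 34), (38, 6, 13, 6, 13), (5, 15, 16, 15, 16), (8, 4, 5, 4, 5)}
Apply σ_{G < G2}; surviving tuples: {(38, 13, 18, 17, 20), (38, 13, 18, 32, 11), (38, 13, 18, 40, 34), (38, 17, 20, 32, 11), (38, 17, 20, 40, 34), (38, 32, 11, 40, 34), (38, 6, 13, 13, 18), (38, 6, 13, 17, 20), (38, 6, 13, 32, 11), (38, 6, 13, 40, 34)}
π_{F, G2} gives {(11, 40), (13, 13), (13, 17), (13, 32), (13, 40), (18, 17), (18, 32), (18, 40), (20, 32), (20, 40)}.

{(11, 40), (13, 13), (13, 17), (13, 32), (13, 40), (18, 17), (18, 32), (18, 40), (20, 32), (20, 40)}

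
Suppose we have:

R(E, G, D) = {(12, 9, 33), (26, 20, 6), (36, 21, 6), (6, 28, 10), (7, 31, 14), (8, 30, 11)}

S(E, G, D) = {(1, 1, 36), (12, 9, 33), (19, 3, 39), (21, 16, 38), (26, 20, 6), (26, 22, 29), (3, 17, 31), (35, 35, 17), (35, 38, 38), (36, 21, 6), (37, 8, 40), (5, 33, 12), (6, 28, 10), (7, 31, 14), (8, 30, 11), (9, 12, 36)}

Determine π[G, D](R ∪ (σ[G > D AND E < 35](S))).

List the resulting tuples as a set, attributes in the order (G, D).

σ[G > D AND E < 35]: keep tuples satisfying G > D AND E < 35 → {(26, 20, 6), (5, 33, 12), (6, 28, 10), (7, 31, 14), (8, 30, 11)}
Set union of the two operands is {(12, 9, 33), (26, 20, 6), (36, 21, 6), (5, 33, 12), (6, 28, 10), (7, 31, 14), (8, 30, 11)}.
π_{G, D} gives {(20, 6), (21, 6), (28, 10), (30, 11), (31, 14), (33, 12), (9, 33)}.

{(20, 6), (21, 6), (28, 10), (30, 11), (31, 14), (33, 12), (9, 33)}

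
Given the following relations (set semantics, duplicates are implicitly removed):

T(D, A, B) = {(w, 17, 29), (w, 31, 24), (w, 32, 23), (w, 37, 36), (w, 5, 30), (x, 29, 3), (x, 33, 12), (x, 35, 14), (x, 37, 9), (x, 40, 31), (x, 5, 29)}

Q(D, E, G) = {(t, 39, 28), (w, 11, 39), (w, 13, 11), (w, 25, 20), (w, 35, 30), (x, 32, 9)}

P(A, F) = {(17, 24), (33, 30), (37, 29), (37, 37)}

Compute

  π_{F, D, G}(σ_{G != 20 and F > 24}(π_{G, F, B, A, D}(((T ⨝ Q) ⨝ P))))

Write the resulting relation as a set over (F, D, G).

{(29, w, 11), (29, w, 30), (29, w, 39), (29, x, 9), (30, x, 9), (37, w, 11), (37, w, 30), (37, w, 39), (37, x, 9)}

Joining T and Q on D yields {(w, 17, 29, 11, 39), (w, 17, 29, 13, 11), (w, 17, 29, 25, 20), (w, 17, 29, 35, 30), (w, 31, 24, 11, 39), (w, 31, 24, 13, 11), (w, 31, 24, 25, 20), (w, 31, 24, 35, 30), (w, 32, 23, 11, 39), (w, 32, 23, 13, 11), (w, 32, 23, 25, 20), (w, 32, 23, 35, 30), (w, 37, 36, 11, 39), (w, 37, 36, 13, 11), (w, 37, 36, 25, 20), (w, 37, 36, 35, 30), (w, 5, 30, 11, 39), (w, 5, 30, 13, 11), (w, 5, 30, 25, 20), (w, 5, 30, 35, 30), (x, 29, 3, 32, 9), (x, 33, 12, 32, 9), (x, 35, 14, 32, 9), (x, 37, 9, 32, 9), (x, 40, 31, 32, 9), (x, 5, 29, 32, 9)}.
Joining (T ⨝ Q) and P on A yields {(w, 17, 29, 11, 39, 24), (w, 17, 29, 13, 11, 24), (w, 17, 29, 25, 20, 24), (w, 17, 29, 35, 30, 24), (w, 37, 36, 11, 39, 29), (w, 37, 36, 11, 39, 37), (w, 37, 36, 13, 11, 29), (w, 37, 36, 13, 11, 37), (w, 37, 36, 25, 20, 29), (w, 37, 36, 25, 20, 37), (w, 37, 36, 35, 30, 29), (w, 37, 36, 35, 30, 37), (x, 33, 12, 32, 9, 30), (x, 37, 9, 32, 9, 29), (x, 37, 9, 32, 9, 37)}.
Projecting to G, F, B, A, D: {(11, 24, 29, 17, w), (11, 29, 36, 37, w), (11, 37, 36, 37, w), (20, 24, 29, 17, w), (20, 29, 36, 37, w), (20, 37, 36, 37, w), (30, 24, 29, 17, w), (30, 29, 36, 37, w), (30, 37, 36, 37, w), (39, 24, 29, 17, w), (39, 29, 36, 37, w), (39, 37, 36, 37, w), (9, 29, 9, 37, x), (9, 30, 12, 33, x), (9, 37, 9, 37, x)}
Filtering on G != 20 and F > 24 leaves {(11, 29, 36, 37, w), (11, 37, 36, 37, w), (30, 29, 36, 37, w), (30, 37, 36, 37, w), (39, 29, 36, 37, w), (39, 37, 36, 37, w), (9, 29, 9, 37, x), (9, 30, 12, 33, x), (9, 37, 9, 37, x)}.
Projecting to F, D, G: {(29, w, 11), (29, w, 30), (29, w, 39), (29, x, 9), (30, x, 9), (37, w, 11), (37, w, 30), (37, w, 39), (37, x, 9)}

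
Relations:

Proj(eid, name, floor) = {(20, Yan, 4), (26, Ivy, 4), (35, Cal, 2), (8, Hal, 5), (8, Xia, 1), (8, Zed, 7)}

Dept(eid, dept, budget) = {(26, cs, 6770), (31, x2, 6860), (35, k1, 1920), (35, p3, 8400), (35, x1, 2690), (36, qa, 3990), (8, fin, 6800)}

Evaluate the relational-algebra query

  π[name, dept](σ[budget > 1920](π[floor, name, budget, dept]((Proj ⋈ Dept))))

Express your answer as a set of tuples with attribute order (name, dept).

Joining Proj and Dept on eid yields {(26, Ivy, 4, cs, 6770), (35, Cal, 2, k1, 1920), (35, Cal, 2, p3, 8400), (35, Cal, 2, x1, 2690), (8, Hal, 5, fin, 6800), (8, Xia, 1, fin, 6800), (8, Zed, 7, fin, 6800)}.
π[floor, name, budget, dept]: project onto (floor, name, budget, dept) → {(1, Xia, 6800, fin), (2, Cal, 1920, k1), (2, Cal, 2690, x1), (2, Cal, 8400, p3), (4, Ivy, 6770, cs), (5, Hal, 6800, fin), (7, Zed, 6800, fin)}
Filtering on budget > 1920 leaves {(1, Xia, 6800, fin), (2, Cal, 2690, x1), (2, Cal, 8400, p3), (4, Ivy, 6770, cs), (5, Hal, 6800, fin), (7, Zed, 6800, fin)}.
π[name, dept]: project onto (name, dept) → {(Cal, p3), (Cal, x1), (Hal, fin), (Ivy, cs), (Xia, fin), (Zed, fin)}

{(Cal, p3), (Cal, x1), (Hal, fin), (Ivy, cs), (Xia, fin), (Zed, fin)}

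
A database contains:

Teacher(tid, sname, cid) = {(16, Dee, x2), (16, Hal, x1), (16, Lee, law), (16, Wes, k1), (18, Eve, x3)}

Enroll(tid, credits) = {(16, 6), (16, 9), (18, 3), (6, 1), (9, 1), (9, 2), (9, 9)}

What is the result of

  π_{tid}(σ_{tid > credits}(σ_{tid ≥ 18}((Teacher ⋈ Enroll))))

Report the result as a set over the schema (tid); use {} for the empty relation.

{18}

Teacher ⋈ Enroll (natural join on tid): {(16, Dee, x2, 6), (16, Dee, x2, 9), (16, Hal, x1, 6), (16, Hal, x1, 9), (16, Lee, law, 6), (16, Lee, law, 9), (16, Wes, k1, 6), (16, Wes, k1, 9), (18, Eve, x3, 3)}
σ[tid ≥ 18]: keep tuples satisfying tid ≥ 18 → {(18, Eve, x3, 3)}
σ[tid > credits]: keep tuples satisfying tid > credits → {(18, Eve, x3, 3)}
π_{tid} gives {18}.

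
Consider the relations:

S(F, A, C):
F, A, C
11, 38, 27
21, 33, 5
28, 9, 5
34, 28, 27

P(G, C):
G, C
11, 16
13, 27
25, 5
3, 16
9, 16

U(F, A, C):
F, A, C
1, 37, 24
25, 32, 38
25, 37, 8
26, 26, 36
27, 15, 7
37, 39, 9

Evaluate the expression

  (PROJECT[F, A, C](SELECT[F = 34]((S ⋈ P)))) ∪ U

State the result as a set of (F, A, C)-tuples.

S ⋈ P (natural join on C): {(11, 38, 27, 13), (21, 33, 5, 25), (28, 9, 5, 25), (34, 28, 27, 13)}
Apply σ_{F = 34}; surviving tuples: {(34, 28, 27, 13)}
π_{F, A, C} gives {(34, 28, 27)}.
Union: {(34, 28, 27)} with {(1, 37, 24), (25, 32, 38), (25, 37, 8), (26, 26, 36), (27, 15, 7), (37, 39, 9)} → {(1, 37, 24), (25, 32, 38), (25, 37, 8), (26, 26, 36), (27, 15, 7), (34, 28, 27), (37, 39, 9)}

{(1, 37, 24), (25, 32, 38), (25, 37, 8), (26, 26, 36), (27, 15, 7), (34, 28, 27), (37, 39, 9)}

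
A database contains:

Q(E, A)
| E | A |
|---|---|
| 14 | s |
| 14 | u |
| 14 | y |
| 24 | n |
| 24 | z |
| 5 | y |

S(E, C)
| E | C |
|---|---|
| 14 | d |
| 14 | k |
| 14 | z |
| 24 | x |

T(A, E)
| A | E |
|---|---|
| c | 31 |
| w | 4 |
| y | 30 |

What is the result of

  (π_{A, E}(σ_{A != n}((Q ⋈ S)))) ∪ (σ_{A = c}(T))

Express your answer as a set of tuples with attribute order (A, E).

{(c, 31), (s, 14), (u, 14), (y, 14), (z, 24)}

Q ⋈ S (natural join on E): {(14, s, d), (14, s, k), (14, s, z), (14, u, d), (14, u, k), (14, u, z), (14, y, d), (14, y, k), (14, y, z), (24, n, x), (24, z, x)}
σ[A != n]: keep tuples satisfying A != n → {(14, s, d), (14, s, k), (14, s, z), (14, u, d), (14, u, k), (14, u, z), (14, y, d), (14, y, k), (14, y, z), (24, z, x)}
Projecting to A, E (6 duplicate(s) eliminated): {(s, 14), (u, 14), (y, 14), (z, 24)}
σ[A = c]: keep tuples satisfying A = c → {(c, 31)}
Union: {(s, 14), (u, 14), (y, 14), (z, 24)} with {(c, 31)} → {(c, 31), (s, 14), (u, 14), (y, 14), (z, 24)}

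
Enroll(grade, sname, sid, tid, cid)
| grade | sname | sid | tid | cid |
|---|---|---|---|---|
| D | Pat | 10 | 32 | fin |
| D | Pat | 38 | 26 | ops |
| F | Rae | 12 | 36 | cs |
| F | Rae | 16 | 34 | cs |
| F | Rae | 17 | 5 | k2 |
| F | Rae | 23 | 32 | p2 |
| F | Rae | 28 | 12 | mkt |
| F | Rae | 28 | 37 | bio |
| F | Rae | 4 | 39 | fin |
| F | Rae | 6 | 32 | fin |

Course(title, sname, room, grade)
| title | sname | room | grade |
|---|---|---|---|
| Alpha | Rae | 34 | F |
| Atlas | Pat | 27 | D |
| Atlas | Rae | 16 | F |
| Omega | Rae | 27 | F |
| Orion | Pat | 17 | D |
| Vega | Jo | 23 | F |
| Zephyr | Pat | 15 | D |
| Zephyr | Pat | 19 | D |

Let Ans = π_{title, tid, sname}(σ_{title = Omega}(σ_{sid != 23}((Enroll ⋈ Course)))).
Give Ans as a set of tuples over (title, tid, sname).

{(Omega, 12, Rae), (Omega, 32, Rae), (Omega, 34, Rae), (Omega, 36, Rae), (Omega, 37, Rae), (Omega, 39, Rae), (Omega, 5, Rae)}

Natural join on grade, sname: {(D, Pat, 10, 32, fin, Atlas, 27), (D, Pat, 10, 32, fin, Orion, 17), (D, Pat, 10, 32, fin, Zephyr, 15), (D, Pat, 10, 32, fin, Zephyr, 19), (D, Pat, 38, 26, ops, Atlas, 27), (D, Pat, 38, 26, ops, Orion, 17), (D, Pat, 38, 26, ops, Zephyr, 15), (D, Pat, 38, 26, ops, Zephyr, 19), (F, Rae, 12, 36, cs, Alpha, 34), (F, Rae, 12, 36, cs, Atlas, 16), (F, Rae, 12, 36, cs, Omega, 27), (F, Rae, 16, 34, cs, Alpha, 34), (F, Rae, 16, 34, cs, Atlas, 16), (F, Rae, 16, 34, cs, Omega, 27), (F, Rae, 17, 5, k2, Alpha, 34), (F, Rae, 17, 5, k2, Atlas, 16), (F, Rae, 17, 5, k2, Omega, 27), (F, Rae, 23, 32, p2, Alpha, 34), (F, Rae, 23, 32, p2, Atlas, 16), (F, Rae, 23, 32, p2, Omega, 27), (F, Rae, 28, 12, mkt, Alpha, 34), (F, Rae, 28, 12, mkt, Atlas, 16), (F, Rae, 28, 12, mkt, Omega, 27), (F, Rae, 28, 37, bio, Alpha, 34), (F, Rae, 28, 37, bio, Atlas, 16), (F, Rae, 28, 37, bio, Omega, 27), (F, Rae, 4, 39, fin, Alpha, 34), (F, Rae, 4, 39, fin, Atlas, 16), (F, Rae, 4, 39, fin, Omega, 27), (F, Rae, 6, 32, fin, Alpha, 34), (F, Rae, 6, 32, fin, Atlas, 16), (F, Rae, 6, 32, fin, Omega, 27)}
Filtering on sid != 23 leaves {(D, Pat, 10, 32, fin, Atlas, 27), (D, Pat, 10, 32, fin, Orion, 17), (D, Pat, 10, 32, fin, Zephyr, 15), (D, Pat, 10, 32, fin, Zephyr, 19), (D, Pat, 38, 26, ops, Atlas, 27), (D, Pat, 38, 26, ops, Orion, 17), (D, Pat, 38, 26, ops, Zephyr, 15), (D, Pat, 38, 26, ops, Zephyr, 19), (F, Rae, 12, 36, cs, Alpha, 34), (F, Rae, 12, 36, cs, Atlas, 16), (F, Rae, 12, 36, cs, Omega, 27), (F, Rae, 16, 34, cs, Alpha, 34), (F, Rae, 16, 34, cs, Atlas, 16), (F, Rae, 16, 34, cs, Omega, 27), (F, Rae, 17, 5, k2, Alpha, 34), (F, Rae, 17, 5, k2, Atlas, 16), (F, Rae, 17, 5, k2, Omega, 27), (F, Rae, 28, 12, mkt, Alpha, 34), (F, Rae, 28, 12, mkt, Atlas, 16), (F, Rae, 28, 12, mkt, Omega, 27), (F, Rae, 28, 37, bio, Alpha, 34), (F, Rae, 28, 37, bio, Atlas, 16), (F, Rae, 28, 37, bio, Omega, 27), (F, Rae, 4, 39, fin, Alpha, 34), (F, Rae, 4, 39, fin, Atlas, 16), (F, Rae, 4, 39, fin, Omega, 27), (F, Rae, 6, 32, fin, Alpha, 34), (F, Rae, 6, 32, fin, Atlas, 16), (F, Rae, 6, 32, fin, Omega, 27)}.
Filtering on title = Omega leaves {(F, Rae, 12, 36, cs, Omega, 27), (F, Rae, 16, 34, cs, Omega, 27), (F, Rae, 17, 5, k2, Omega, 27), (F, Rae, 28, 12, mkt, Omega, 27), (F, Rae, 28, 37, bio, Omega, 27), (F, Rae, 4, 39, fin, Omega, 27), (F, Rae, 6, 32, fin, Omega, 27)}.
π_{title, tid, sname} gives {(Omega, 12, Rae), (Omega, 32, Rae), (Omega, 34, Rae), (Omega, 36, Rae), (Omega, 37, Rae), (Omega, 39, Rae), (Omega, 5, Rae)}.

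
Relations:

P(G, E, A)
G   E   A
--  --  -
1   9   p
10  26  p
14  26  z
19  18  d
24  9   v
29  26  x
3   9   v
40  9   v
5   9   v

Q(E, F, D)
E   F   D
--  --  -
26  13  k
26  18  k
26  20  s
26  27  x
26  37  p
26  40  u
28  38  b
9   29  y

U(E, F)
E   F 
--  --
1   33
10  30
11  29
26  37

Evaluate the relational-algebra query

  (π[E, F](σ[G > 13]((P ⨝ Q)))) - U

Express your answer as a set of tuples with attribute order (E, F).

{(26, 13), (26, 18), (26, 20), (26, 27), (26, 40), (9, 29)}

P ⋈ Q (natural join on E): {(1, 9, p, 29, y), (10, 26, p, 13, k), (10, 26, p, 18, k), (10, 26, p, 20, s), (10, 26, p, 27, x), (10, 26, p, 37, p), (10, 26, p, 40, u), (14, 26, z, 13, k), (14, 26, z, 18, k), (14, 26, z, 20, s), (14, 26, z, 27, x), (14, 26, z, 37, p), (14, 26, z, 40, u), (24, 9, v, 29, y), (29, 26, x, 13, k), (29, 26, x, 18, k), (29, 26, x, 20, s), (29, 26, x, 27, x), (29, 26, x, 37, p), (29, 26, x, 40, u), (3, 9, v, 29, y), (40, 9, v, 29, y), (5, 9, v, 29, y)}
Filtering on G > 13 leaves {(14, 26, z, 13, k), (14, 26, z, 18, k), (14, 26, z, 20, s), (14, 26, z, 27, x), (14, 26, z, 37, p), (14, 26, z, 40, u), (24, 9, v, 29, y), (29, 26, x, 13, k), (29, 26, x, 18, k), (29, 26, x, 20, s), (29, 26, x, 27, x), (29, 26, x, 37, p), (29, 26, x, 40, u), (40, 9, v, 29, y)}.
π_{E, F} gives {(26, 13), (26, 18), (26, 20), (26, 27), (26, 37), (26, 40), (9, 29)} (7 duplicate(s) eliminated).
Difference: {(26, 13), (26, 18), (26, 20), (26, 27), (26, 37), (26, 40), (9, 29)} with {(1, 33), (10, 30), (11, 29), (26, 37)} → {(26, 13), (26, 18), (26, 20), (26, 27), (26, 40), (9, 29)}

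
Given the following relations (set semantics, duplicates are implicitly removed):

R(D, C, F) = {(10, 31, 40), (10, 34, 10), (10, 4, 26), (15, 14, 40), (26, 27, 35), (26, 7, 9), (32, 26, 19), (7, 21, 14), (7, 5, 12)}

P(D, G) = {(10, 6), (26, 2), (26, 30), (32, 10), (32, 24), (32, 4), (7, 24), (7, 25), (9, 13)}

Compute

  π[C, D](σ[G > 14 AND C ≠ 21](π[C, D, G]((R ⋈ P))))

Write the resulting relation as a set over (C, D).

{(26, 32), (27, 26), (5, 7), (7, 26)}

Natural join on D: {(10, 31, 40, 6), (10, 34, 10, 6), (10, 4, 26, 6), (26, 27, 35, 2), (26, 27, 35, 30), (26, 7, 9, 2), (26, 7, 9, 30), (32, 26, 19, 10), (32, 26, 19, 24), (32, 26, 19, 4), (7, 21, 14, 24), (7, 21, 14, 25), (7, 5, 12, 24), (7, 5, 12, 25)}
π[C, D, G]: project onto (C, D, G) → {(21, 7, 24), (21, 7, 25), (26, 32, 10), (26, 32, 24), (26, 32, 4), (27, 26, 2), (27, 26, 30), (31, 10, 6), (34, 10, 6), (4, 10, 6), (5, 7, 24), (5, 7, 25), (7, 26, 2), (7, 26, 30)}
Apply σ_{G > 14 AND C ≠ 21}; surviving tuples: {(26, 32, 24), (27, 26, 30), (5, 7, 24), (5, 7, 25), (7, 26, 30)}
π[C, D]: project onto (C, D) (1 duplicate(s) eliminated) → {(26, 32), (27, 26), (5, 7), (7, 26)}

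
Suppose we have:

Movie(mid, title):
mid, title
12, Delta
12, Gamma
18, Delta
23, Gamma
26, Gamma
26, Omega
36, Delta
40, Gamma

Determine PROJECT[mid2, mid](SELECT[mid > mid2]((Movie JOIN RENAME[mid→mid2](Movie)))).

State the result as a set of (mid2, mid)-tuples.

{(12, 18), (12, 23), (12, 26), (12, 36), (12, 40), (18, 36), (23, 26), (23, 40), (26, 40)}

ρ[mid→mid2]: schema becomes (mid2, title); tuples unchanged.
Joining Movie and RENAME[mid→mid2](Movie) on title yields {(12, Delta, 12), (12, Delta, 18), (12, Delta, 36), (12, Gamma, 12), (12, Gamma, 23), (12, Gamma, 26), (12, Gamma, 40), (18, Delta, 12), (18, Delta, 18), (18, Delta, 36), (23, Gamma, 12), (23, Gamma, 23), (23, Gamma, 26), (23, Gamma, 40), (26, Gamma, 12), (26, Gamma, 23), (26, Gamma, 26), (26, Gamma, 40), (26, Omega, 26), (36, Delta, 12), (36, Delta, 18), (36, Delta, 36), (40, Gamma, 12), (40, Gamma, 23), (40, Gamma, 26), (40, Gamma, 40)}.
Apply σ_{mid > mid2}; surviving tuples: {(18, Delta, 12), (23, Gamma, 12), (26, Gamma, 12), (26, Gamma, 23), (36, Delta, 12), (36, Delta, 18), (40, Gamma, 12), (40, Gamma, 23), (40, Gamma, 26)}
Keep only column(s) mid2, mid: {(12, 18), (12, 23), (12, 26), (12, 36), (12, 40), (18, 36), (23, 26), (23, 40), (26, 40)}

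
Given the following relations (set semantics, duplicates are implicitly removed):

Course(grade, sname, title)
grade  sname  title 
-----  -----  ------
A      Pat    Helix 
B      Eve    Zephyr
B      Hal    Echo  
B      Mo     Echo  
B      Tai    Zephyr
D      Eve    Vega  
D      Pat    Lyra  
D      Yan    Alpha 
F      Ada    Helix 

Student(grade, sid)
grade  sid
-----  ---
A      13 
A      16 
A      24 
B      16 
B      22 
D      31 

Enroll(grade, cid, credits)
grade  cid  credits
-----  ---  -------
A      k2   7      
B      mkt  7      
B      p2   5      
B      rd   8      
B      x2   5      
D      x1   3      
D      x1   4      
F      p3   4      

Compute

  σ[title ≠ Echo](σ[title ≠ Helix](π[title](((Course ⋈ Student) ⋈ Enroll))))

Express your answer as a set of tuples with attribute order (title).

Natural join on grade: {(A, Pat, Helix, 13), (A, Pat, Helix, 16), (A, Pat, Helix, 24), (B, Eve, Zephyr, 16), (B, Eve, Zephyr, 22), (B, Hal, Echo, 16), (B, Hal, Echo, 22), (B, Mo, Echo, 16), (B, Mo, Echo, 22), (B, Tai, Zephyr, 16), (B, Tai, Zephyr, 22), (D, Eve, Vega, 31), (D, Pat, Lyra, 31), (D, Yan, Alpha, 31)}
Natural join on grade: {(A, Pat, Helix, 13, k2, 7), (A, Pat, Helix, 16, k2, 7), (A, Pat, Helix, 24, k2, 7), (B, Eve, Zephyr, 16, mkt, 7), (B, Eve, Zephyr, 16, p2, 5), (B, Eve, Zephyr, 16, rd, 8), (B, Eve, Zephyr, 16, x2, 5), (B, Eve, Zephyr, 22, mkt, 7), (B, Eve, Zephyr, 22, p2, 5), (B, Eve, Zephyr, 22, rd, 8), (B, Eve, Zephyr, 22, x2, 5), (B, Hal, Echo, 16, mkt, 7), (B, Hal, Echo, 16, p2, 5), (B, Hal, Echo, 16, rd, 8), (B, Hal, Echo, 16, x2, 5), (B, Hal, Echo, 22, mkt, 7), (B, Hal, Echo, 22, p2, 5), (B, Hal, Echo, 22, rd, 8), (B, Hal, Echo, 22, x2, 5), (B, Mo, Echo, 16, mkt, 7), (B, Mo, Echo, 16, p2, 5), (B, Mo, Echo, 16, rd, 8), (B, Mo, Echo, 16, x2, 5), (B, Mo, Echo, 22, mkt, 7), (B, Mo, Echo, 22, p2, 5), (B, Mo, Echo, 22, rd, 8), (B, Mo, Echo, 22, x2, 5), (B, Tai, Zephyr, 16, mkt, 7), (B, Tai, Zephyr, 16, p2, 5), (B, Tai, Zephyr, 16, rd, 8), (B, Tai, Zephyr, 16, x2, 5), (B, Tai, Zephyr, 22, mkt, 7), (B, Tai, Zephyr, 22, p2, 5), (B, Tai, Zephyr, 22, rd, 8), (B, Tai, Zephyr, 22, x2, 5), (D, Eve, Vega, 31, x1, 3), (D, Eve, Vega, 31, x1, 4), (D, Pat, Lyra, 31, x1, 3), (D, Pat, Lyra, 31, x1, 4), (D, Yan, Alpha, 31, x1, 3), (D, Yan, Alpha, 31, x1, 4)}
π[title]: project onto (title) (35 duplicate(s) eliminated) → {Alpha, Echo, Helix, Lyra, Vega, Zephyr}
Apply σ_{title ≠ Helix}; surviving tuples: {Alpha, Echo, Lyra, Vega, Zephyr}
Apply σ_{title ≠ Echo}; surviving tuples: {Alpha, Lyra, Vega, Zephyr}

{Alpha, Lyra, Vega, Zephyr}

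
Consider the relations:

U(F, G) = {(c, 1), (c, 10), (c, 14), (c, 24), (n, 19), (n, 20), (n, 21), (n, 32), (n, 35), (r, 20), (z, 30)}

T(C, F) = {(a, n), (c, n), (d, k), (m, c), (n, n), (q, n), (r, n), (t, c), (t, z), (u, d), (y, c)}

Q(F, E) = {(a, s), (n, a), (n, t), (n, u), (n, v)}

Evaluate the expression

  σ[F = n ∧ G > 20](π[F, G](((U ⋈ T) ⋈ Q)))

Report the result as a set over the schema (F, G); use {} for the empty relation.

{(n, 21), (n, 32), (n, 35)}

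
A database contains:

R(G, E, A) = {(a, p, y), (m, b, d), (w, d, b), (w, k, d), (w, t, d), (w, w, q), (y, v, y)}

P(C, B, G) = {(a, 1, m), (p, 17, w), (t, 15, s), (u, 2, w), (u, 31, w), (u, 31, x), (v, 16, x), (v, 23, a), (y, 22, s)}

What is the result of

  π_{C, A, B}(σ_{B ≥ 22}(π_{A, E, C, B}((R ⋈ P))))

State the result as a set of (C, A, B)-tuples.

{(u, b, 31), (u, d, 31), (u, q, 31), (v, y, 23)}

Joining R and P on G yields {(a, p, y, v, 23), (m, b, d, a, 1), (w, d, b, p, 17), (w, d, b, u, 2), (w, d, b, u, 31), (w, k, d, p, 17), (w, k, d, u, 2), (w, k, d, u, 31), (w, t, d, p, 17), (w, t, d, u, 2), (w, t, d, u, 31), (w, w, q, p, 17), (w, w, q, u, 2), (w, w, q, u, 31)}.
Projecting to A, E, C, B: {(b, d, p, 17), (b, d, u, 2), (b, d, u, 31), (d, b, a, 1), (d, k, p, 17), (d, k, u, 2), (d, k, u, 31), (d, t, p, 17), (d, t, u, 2), (d, t, u, 31), (q, w, p, 17), (q, w, u, 2), (q, w, u, 31), (y, p, v, 23)}
σ[B ≥ 22]: keep tuples satisfying B ≥ 22 → {(b, d, u, 31), (d, k, u, 31), (d, t, u, 31), (q, w, u, 31), (y, p, v, 23)}
Projecting to C, A, B (1 duplicate(s) eliminated): {(u, b, 31), (u, d, 31), (u, q, 31), (v, y, 23)}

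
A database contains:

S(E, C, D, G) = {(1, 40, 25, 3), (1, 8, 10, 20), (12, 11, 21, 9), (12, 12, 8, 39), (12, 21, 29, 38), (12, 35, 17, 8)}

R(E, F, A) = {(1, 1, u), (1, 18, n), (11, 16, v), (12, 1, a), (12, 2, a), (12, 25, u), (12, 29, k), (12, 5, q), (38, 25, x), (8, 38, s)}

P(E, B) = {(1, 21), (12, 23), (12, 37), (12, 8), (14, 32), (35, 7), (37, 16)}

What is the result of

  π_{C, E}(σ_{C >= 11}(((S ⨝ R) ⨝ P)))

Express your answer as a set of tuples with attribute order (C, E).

Joining S and R on E yields {(1, 40, 25, 3, 1, u), (1, 40, 25, 3, 18, n), (1, 8, 10, 20, 1, u), (1, 8, 10, 20, 18, n), (12, 11, 21, 9, 1, a), (12, 11, 21, 9, 2, a), (12, 11, 21, 9, 25, u), (12, 11, 21, 9, 29, k), (12, 11, 21, 9, 5, q), (12, 12, 8, 39, 1, a), (12, 12, 8, 39, 2, a), (12, 12, 8, 39, 25, u), (12, 12, 8, 39, 29, k), (12, 12, 8, 39, 5, q), (12, 21, 29, 38, 1, a), (12, 21, 29, 38, 2, a), (12, 21, 29, 38, 25, u), (12, 21, 29, 38, 29, k), (12, 21, 29, 38, 5, q), (12, 35, 17, 8, 1, a), (12, 35, 17, 8, 2, a), (12, 35, 17, 8, 25, u), (12, 35, 17, 8, 29, k), (12, 35, 17, 8, 5, q)}.
Joining (S ⨝ R) and P on E yields {(1, 40, 25, 3, 1, u, 21), (1, 40, 25, 3, 18, n, 21), (1, 8, 10, 20, 1, u, 21), (1, 8, 10, 20, 18, n, 21), (12, 11, 21, 9, 1, a, 23), (12, 11, 21, 9, 1, a, 37), (12, 11, 21, 9, 1, a, 8), (12, 11, 21, 9, 2, a, 23), (12, 11, 21, 9, 2, a, 37), (12, 11, 21, 9, 2, a, 8), (12, 11, 21, 9, 25, u, 23), (12, 11, 21, 9, 25, u, 37), (12, 11, 21, 9, 25, u, 8), (12, 11, 21, 9, 29, k, 23), (12, 11, 21, 9, 29, k, 37), (12, 11, 21, 9, 29, k, 8), (12, 11, 21, 9, 5, q, 23), (12, 11, 21, 9, 5, q, 37), (12, 11, 21, 9, 5, q, 8), (12, 12, 8, 39, 1, a, 23), (12, 12, 8, 39, 1, a, 37), (12, 12, 8, 39, 1, a, 8), (12, 12, 8, 39, 2, a, 23), (12, 12, 8, 39, 2, a, 37), (12, 12, 8, 39, 2, a, 8), (12, 12, 8, 39, 25, u, 23), (12, 12, 8, 39, 25, u, 37), (12, 12, 8, 39, 25, u, 8), (12, 12, 8, 39, 29, k, 23), (12, 12, 8, 39, 29, k, 37), (12, 12, 8, 39, 29, k, 8), (12, 12, 8, 39, 5, q, 23), (12, 12, 8, 39, 5, q, 37), (12, 12, 8, 39, 5, q, 8), (12, 21, 29, 38, 1, a, 23), (12, 21, 29, 38, 1, a, 37), (12, 21, 29, 38, 1, a, 8), (12, 21, 29, 38, 2, a, 23), (12, 21, 29, 38, 2, a, 37), (12, 21, 29, 38, 2, a, 8), (12, 21, 29, 38, 25, u, 23), (12, 21, 29, 38, 25, u, 37), (12, 21, 29, 38, 25, u, 8), (12, 21, 29, 38, 29, k, 23), (12, 21, 29, 38, 29, k, 37), (12, 21, 29, 38, 29, k, 8), (12, 21, 29, 38, 5, q, 23), (12, 21, 29, 38, 5, q, 37), (12, 21, 29, 38, 5, q, 8), (12, 35, 17, 8, 1, a, 23), (12, 35, 17, 8, 1, a, 37), (12, 35, 17, 8, 1, a, 8), (12, 35, 17, 8, 2, a, 23), (12, 35, 17, 8, 2, a, 37), (12, 35, 17, 8, 2, a, 8), (12, 35, 17, 8, 25, u, 23), (12, 35, 17, 8, 25, u, 37), (12, 35, 17, 8, 25, u, 8), (12, 35, 17, 8, 29, k, 23), (12, 35, 17, 8, 29, k, 37), (12, 35, 17, 8, 29, k, 8), (12, 35, 17, 8, 5, q, 23), (12, 35, 17, 8, 5, q, 37), (12, 35, 17, 8, 5, q, 8)}.
σ[C >= 11]: keep tuples satisfying C >= 11 → {(1, 40, 25, 3, 1, u, 21), (1, 40, 25, 3, 18, n, 21), (12, 11, 21, 9, 1, a, 23), (12, 11, 21, 9, 1, a, 37), (12, 11, 21, 9, 1, a, 8), (12, 11, 21, 9, 2, a, 23), (12, 11, 21, 9, 2, a, 37), (12, 11, 21, 9, 2, a, 8), (12, 11, 21, 9, 25, u, 23), (12, 11, 21, 9, 25, u, 37), (12, 11, 21, 9, 25, u, 8), (12, 11, 21, 9, 29, k, 23), (12, 11, 21, 9, 29, k, 37), (12, 11, 21, 9, 29, k, 8), (12, 11, 21, 9, 5, q, 23), (12, 11, 21, 9, 5, q, 37), (12, 11, 21, 9, 5, q, 8), (12, 12, 8, 39, 1, a, 23), (12, 12, 8, 39, 1, a, 37), (12, 12, 8, 39, 1, a, 8), (12, 12, 8, 39, 2, a, 23), (12, 12, 8, 39, 2, a, 37), (12, 12, 8, 39, 2, a, 8), (12, 12, 8, 39, 25, u, 23), (12, 12, 8, 39, 25, u, 37), (12, 12, 8, 39, 25, u, 8), (12, 12, 8, 39, 29, k, 23), (12, 12, 8, 39, 29, k, 37), (12, 12, 8, 39, 29, k, 8), (12, 12, 8, 39, 5, q, 23), (12, 12, 8, 39, 5, q, 37), (12, 12, 8, 39, 5, q, 8), (12, 21, 29, 38, 1, a, 23), (12, 21, 29, 38, 1, a, 37), (12, 21, 29, 38, 1, a, 8), (12, 21, 29, 38, 2, a, 23), (12, 21, 29, 38, 2, a, 37), (12, 21, 29, 38, 2, a, 8), (12, 21, 29, 38, 25, u, 23), (12, 21, 29, 38, 25, u, 37), (12, 21, 29, 38, 25, u, 8), (12, 21, 29, 38, 29, k, 23), (12, 21, 29, 38, 29, k, 37), (12, 21, 29, 38, 29, k, 8), (12, 21, 29, 38, 5, q, 23), (12, 21, 29, 38, 5, q, 37), (12, 21, 29, 38, 5, q, 8), (12, 35, 17, 8, 1, a, 23), (12, 35, 17, 8, 1, a, 37), (12, 35, 17, 8, 1, a, 8), (12, 35, 17, 8, 2, a, 23), (12, 35, 17, 8, 2, a, 37), (12, 35, 17, 8, 2, a, 8), (12, 35, 17, 8, 25, u, 23), (12, 35, 17, 8, 25, u, 37), (12, 35, 17, 8, 25, u, 8), (12, 35, 17, 8, 29, k, 23), (12, 35, 17, 8, 29, k, 37), (12, 35, 17, 8, 29, k, 8), (12, 35, 17, 8, 5, q, 23), (12, 35, 17, 8, 5, q, 37), (12, 35, 17, 8, 5, q, 8)}
Projecting to C, E (57 duplicate(s) eliminated): {(11, 12), (12, 12), (21, 12), (35, 12), (40, 1)}

{(11, 12), (12, 12), (21, 12), (35, 12), (40, 1)}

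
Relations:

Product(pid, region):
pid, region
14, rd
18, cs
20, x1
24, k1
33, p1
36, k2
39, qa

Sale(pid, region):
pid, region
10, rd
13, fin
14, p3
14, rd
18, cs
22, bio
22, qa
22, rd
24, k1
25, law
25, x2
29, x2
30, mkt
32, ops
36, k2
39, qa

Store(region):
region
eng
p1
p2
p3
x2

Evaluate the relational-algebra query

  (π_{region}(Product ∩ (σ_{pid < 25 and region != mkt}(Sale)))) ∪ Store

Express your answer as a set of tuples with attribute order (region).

Filtering on pid < 25 and region != mkt leaves {(10, rd), (13, fin), (14, p3), (14, rd), (18, cs), (22, bio), (22, qa), (22, rd), (24, k1)}.
Intersection: {(14, rd), (18, cs), (20, x1), (24, k1), (33, p1), (36, k2), (39, qa)} with {(10, rd), (13, fin), (14, p3), (14, rd), (18, cs), (22, bio), (22, qa), (22, rd), (24, k1)} → {(14, rd), (18, cs), (24, k1)}
π_{region} gives {cs, k1, rd}.
Union: {cs, k1, rd} with {eng, p1, p2, p3, x2} → {cs, eng, k1, p1, p2, p3, rd, x2}

{cs, eng, k1, p1, p2, p3, rd, x2}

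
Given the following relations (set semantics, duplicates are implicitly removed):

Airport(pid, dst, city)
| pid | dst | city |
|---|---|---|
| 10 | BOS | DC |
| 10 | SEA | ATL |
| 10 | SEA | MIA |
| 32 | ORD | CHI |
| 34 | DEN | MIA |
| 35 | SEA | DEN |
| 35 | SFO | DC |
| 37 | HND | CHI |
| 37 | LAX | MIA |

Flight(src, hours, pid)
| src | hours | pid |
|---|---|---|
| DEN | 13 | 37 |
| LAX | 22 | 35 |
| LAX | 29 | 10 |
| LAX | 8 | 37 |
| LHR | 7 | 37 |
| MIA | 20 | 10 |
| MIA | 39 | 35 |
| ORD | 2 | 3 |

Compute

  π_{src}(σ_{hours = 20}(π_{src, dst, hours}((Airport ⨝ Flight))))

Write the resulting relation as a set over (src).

Joining Airport and Flight on pid yields {(10, BOS, DC, LAX, 29), (10, BOS, DC, MIA, 20), (10, SEA, ATL, LAX, 29), (10, SEA, ATL, MIA, 20), (10, SEA, MIA, LAX, 29), (10, SEA, MIA, MIA, 20), (35, SEA, DEN, LAX, 22), (35, SEA, DEN, MIA, 39), (35, SFO, DC, LAX, 22), (35, SFO, DC, MIA, 39), (37, HND, CHI, DEN, 13), (37, HND, CHI, LAX, 8), (37, HND, CHI, LHR, 7), (37, LAX, MIA, DEN, 13), (37, LAX, MIA, LAX, 8), (37, LAX, MIA, LHR, 7)}.
π[src, dst, hours]: project onto (src, dst, hours) (2 duplicate(s) eliminated) → {(DEN, HND, 13), (DEN, LAX, 13), (LAX, BOS, 29), (LAX, HND, 8), (LAX, LAX, 8), (LAX, SEA, 22), (LAX, SEA, 29), (LAX, SFO, 22), (LHR, HND, 7), (LHR, LAX, 7), (MIA, BOS, 20), (MIA, SEA, 20), (MIA, SEA, 39), (MIA, SFO, 39)}
Selection hours = 20: {(MIA, BOS, 20), (MIA, SEA, 20)}
π[src]: project onto (src) (1 duplicate(s) eliminated) → {MIA}

{MIA}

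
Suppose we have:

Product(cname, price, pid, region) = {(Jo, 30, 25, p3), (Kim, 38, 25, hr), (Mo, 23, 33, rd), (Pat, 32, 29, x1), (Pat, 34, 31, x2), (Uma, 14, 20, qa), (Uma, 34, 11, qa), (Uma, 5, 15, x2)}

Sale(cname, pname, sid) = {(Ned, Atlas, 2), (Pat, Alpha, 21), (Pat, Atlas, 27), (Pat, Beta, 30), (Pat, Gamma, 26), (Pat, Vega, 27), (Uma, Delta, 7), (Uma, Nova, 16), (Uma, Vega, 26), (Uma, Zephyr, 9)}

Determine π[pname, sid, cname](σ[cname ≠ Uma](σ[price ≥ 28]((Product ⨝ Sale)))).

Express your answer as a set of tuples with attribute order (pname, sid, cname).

{(Alpha, 21, Pat), (Atlas, 27, Pat), (Beta, 30, Pat), (Gamma, 26, Pat), (Vega, 27, Pat)}

Natural join on cname: {(Pat, 32, 29, x1, Alpha, 21), (Pat, 32, 29, x1, Atlas, 27), (Pat, 32, 29, x1, Beta, 30), (Pat, 32, 29, x1, Gamma, 26), (Pat, 32, 29, x1, Vega, 27), (Pat, 34, 31, x2, Alpha, 21), (Pat, 34, 31, x2, Atlas, 27), (Pat, 34, 31, x2, Beta, 30), (Pat, 34, 31, x2, Gamma, 26), (Pat, 34, 31, x2, Vega, 27), (Uma, 14, 20, qa, Delta, 7), (Uma, 14, 20, qa, Nova, 16), (Uma, 14, 20, qa, Vega, 26), (Uma, 14, 20, qa, Zephyr, 9), (Uma, 34, 11, qa, Delta, 7), (Uma, 34, 11, qa, Nova, 16), (Uma, 34, 11, qa, Vega, 26), (Uma, 34, 11, qa, Zephyr, 9), (Uma, 5, 15, x2, Delta, 7), (Uma, 5, 15, x2, Nova, 16), (Uma, 5, 15, x2, Vega, 26), (Uma, 5, 15, x2, Zephyr, 9)}
Filtering on price ≥ 28 leaves {(Pat, 32, 29, x1, Alpha, 21), (Pat, 32, 29, x1, Atlas, 27), (Pat, 32, 29, x1, Beta, 30), (Pat, 32, 29, x1, Gamma, 26), (Pat, 32, 29, x1, Vega, 27), (Pat, 34, 31, x2, Alpha, 21), (Pat, 34, 31, x2, Atlas, 27), (Pat, 34, 31, x2, Beta, 30), (Pat, 34, 31, x2, Gamma, 26), (Pat, 34, 31, x2, Vega, 27), (Uma, 34, 11, qa, Delta, 7), (Uma, 34, 11, qa, Nova, 16), (Uma, 34, 11, qa, Vega, 26), (Uma, 34, 11, qa, Zephyr, 9)}.
Filtering on cname ≠ Uma leaves {(Pat, 32, 29, x1, Alpha, 21), (Pat, 32, 29, x1, Atlas, 27), (Pat, 32, 29, x1, Beta, 30), (Pat, 32, 29, x1, Gamma, 26), (Pat, 32, 29, x1, Vega, 27), (Pat, 34, 31, x2, Alpha, 21), (Pat, 34, 31, x2, Atlas, 27), (Pat, 34, 31, x2, Beta, 30), (Pat, 34, 31, x2, Gamma, 26), (Pat, 34, 31, x2, Vega, 27)}.
Keep only column(s) pname, sid, cname (5 duplicate(s) eliminated): {(Alpha, 21, Pat), (Atlas, 27, Pat), (Beta, 30, Pat), (Gamma, 26, Pat), (Vega, 27, Pat)}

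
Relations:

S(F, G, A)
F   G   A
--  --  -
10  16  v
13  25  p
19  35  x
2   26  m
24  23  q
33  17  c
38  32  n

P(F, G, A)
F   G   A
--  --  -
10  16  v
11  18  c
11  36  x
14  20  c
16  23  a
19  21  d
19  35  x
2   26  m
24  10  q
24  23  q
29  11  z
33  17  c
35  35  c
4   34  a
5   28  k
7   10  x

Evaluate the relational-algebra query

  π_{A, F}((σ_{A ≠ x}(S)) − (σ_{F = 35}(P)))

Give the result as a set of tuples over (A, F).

{(c, 33), (m, 2), (n, 38), (p, 13), (q, 24), (v, 10)}

Filtering on A ≠ x leaves {(10, 16, v), (13, 25, p), (2, 26, m), (24, 23, q), (33, 17, c), (38, 32, n)}.
Filtering on F = 35 leaves {(35, 35, c)}.
Taking the difference: {(10, 16, v), (13, 25, p), (2, 26, m), (24, 23, q), (33, 17, c), (38, 32, n)}
Projecting to A, F: {(c, 33), (m, 2), (n, 38), (p, 13), (q, 24), (v, 10)}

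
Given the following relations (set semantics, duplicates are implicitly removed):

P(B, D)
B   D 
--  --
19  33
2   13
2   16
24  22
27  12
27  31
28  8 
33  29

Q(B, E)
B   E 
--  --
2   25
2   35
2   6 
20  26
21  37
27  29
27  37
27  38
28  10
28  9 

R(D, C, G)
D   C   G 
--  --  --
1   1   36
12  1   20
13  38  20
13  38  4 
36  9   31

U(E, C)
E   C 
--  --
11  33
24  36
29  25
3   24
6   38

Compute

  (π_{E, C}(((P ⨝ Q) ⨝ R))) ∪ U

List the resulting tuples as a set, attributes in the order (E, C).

{(11, 33), (24, 36), (25, 38), (29, 1), (29, 25), (3, 24), (35, 38), (37, 1), (38, 1), (6, 38)}

Natural join on B: {(2, 13, 25), (2, 13, 35), (2, 13, 6), (2, 16, 25), (2, 16, 35), (2, 16, 6), (27, 12, 29), (27, 12, 37), (27, 12, 38), (27, 31, 29), (27, 31, 37), (27, 31, 38), (28, 8, 10), (28, 8, 9)}
Natural join on D: {(2, 13, 25, 38, 20), (2, 13, 25, 38, 4), (2, 13, 35, 38, 20), (2, 13, 35, 38, 4), (2, 13, 6, 38, 20), (2, 13, 6, 38, 4), (27, 12, 29, 1, 20), (27, 12, 37, 1, 20), (27, 12, 38, 1, 20)}
π_{E, C} gives {(25, 38), (29, 1), (35, 38), (37, 1), (38, 1), (6, 38)} (3 duplicate(s) eliminated).
Set union of the two operands is {(11, 33), (24, 36), (25, 38), (29, 1), (29, 25), (3, 24), (35, 38), (37, 1), (38, 1), (6, 38)}.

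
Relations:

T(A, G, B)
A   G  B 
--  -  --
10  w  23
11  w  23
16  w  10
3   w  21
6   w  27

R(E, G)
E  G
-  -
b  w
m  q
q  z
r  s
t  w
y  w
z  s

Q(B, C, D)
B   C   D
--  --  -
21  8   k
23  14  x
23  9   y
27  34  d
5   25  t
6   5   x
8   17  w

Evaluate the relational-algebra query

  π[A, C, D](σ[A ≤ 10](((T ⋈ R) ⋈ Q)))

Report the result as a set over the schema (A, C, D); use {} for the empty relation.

{(10, 14, x), (10, 9, y), (3, 8, k), (6, 34, d)}

T ⋈ R (natural join on G): {(10, w, 23, b), (10, w, 23, t), (10, w, 23, y), (11, w, 23, b), (11, w, 23, t), (11, w, 23, y), (16, w, 10, b), (16, w, 10, t), (16, w, 10, y), (3, w, 21, b), (3, w, 21, t), (3, w, 21, y), (6, w, 27, b), (6, w, 27, t), (6, w, 27, y)}
(T ⋈ R) ⋈ Q (natural join on B): {(10, w, 23, b, 14, x), (10, w, 23, b, 9, y), (10, w, 23, t, 14, x), (10, w, 23, t, 9, y), (10, w, 23, y, 14, x), (10, w, 23, y, 9, y), (11, w, 23, b, 14, x), (11, w, 23, b, 9, y), (11, w, 23, t, 14, x), (11, w, 23, t, 9, y), (11, w, 23, y, 14, x), (11, w, 23, y, 9, y), (3, w, 21, b, 8, k), (3, w, 21, t, 8, k), (3, w, 21, y, 8, k), (6, w, 27, b, 34, d), (6, w, 27, t, 34, d), (6, w, 27, y, 34, d)}
Apply σ_{A ≤ 10}; surviving tuples: {(10, w, 23, b, 14, x), (10, w, 23, b, 9, y), (10, w, 23, t, 14, x), (10, w, 23, t, 9, y), (10, w, 23, y, 14, x), (10, w, 23, y, 9, y), (3, w, 21, b, 8, k), (3, w, 21, t, 8, k), (3, w, 21, y, 8, k), (6, w, 27, b, 34, d), (6, w, 27, t, 34, d), (6, w, 27, y, 34, d)}
π_{A, C, D} gives {(10, 14, x), (10, 9, y), (3, 8, k), (6, 34, d)} (8 duplicate(s) eliminated).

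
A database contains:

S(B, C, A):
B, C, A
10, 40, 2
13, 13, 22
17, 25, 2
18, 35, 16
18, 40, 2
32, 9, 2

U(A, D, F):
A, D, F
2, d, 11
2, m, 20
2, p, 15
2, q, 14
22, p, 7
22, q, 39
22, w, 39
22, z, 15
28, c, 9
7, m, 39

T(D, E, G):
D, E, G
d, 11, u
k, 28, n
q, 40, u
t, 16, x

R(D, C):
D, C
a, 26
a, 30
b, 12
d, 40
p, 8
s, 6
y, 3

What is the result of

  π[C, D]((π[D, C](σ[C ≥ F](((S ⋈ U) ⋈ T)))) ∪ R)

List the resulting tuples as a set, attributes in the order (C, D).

Natural join on A: {(10, 40, 2, d, 11), (10, 40, 2, m, 20), (10, 40, 2, p, 15), (10, 40, 2, q, 14), (13, 13, 22, p, 7), (13, 13, 22, q, 39), (13, 13, 22, w, 39), (13, 13, 22, z, 15), (17, 25, 2, d, 11), (17, 25, 2, m, 20), (17, 25, 2, p, 15), (17, 25, 2, q, 14), (18, 40, 2, d, 11), (18, 40, 2, m, 20), (18, 40, 2, p, 15), (18, 40, 2, q, 14), (32, 9, 2, d, 11), (32, 9, 2, m, 20), (32, 9, 2, p, 15), (32, 9, 2, q, 14)}
Natural join on D: {(10, 40, 2, d, 11, 11, u), (10, 40, 2, q, 14, 40, u), (13, 13, 22, q, 39, 40, u), (17, 25, 2, d, 11, 11, u), (17, 25, 2, q, 14, 40, u), (18, 40, 2, d, 11, 11, u), (18, 40, 2, q, 14, 40, u), (32, 9, 2, d, 11, 11, u), (32, 9, 2, q, 14, 40, u)}
Filtering on C ≥ F leaves {(10, 40, 2, d, 11, 11, u), (10, 40, 2, q, 14, 40, u), (17, 25, 2, d, 11, 11, u), (17, 25, 2, q, 14, 40, u), (18, 40, 2, d, 11, 11, u), (18, 40, 2, q, 14, 40, u)}.
π_{D, C} gives {(d, 25), (d, 40), (q, 25), (q, 40)} (2 duplicate(s) eliminated).
Union: {(d, 25), (d, 40), (q, 25), (q, 40)} with {(a, 26), (a, 30), (b, 12), (d, 40), (p, 8), (s, 6), (y, 3)} → {(a, 26), (a, 30), (b, 12), (d, 25), (d, 40), (p, 8), (q, 25), (q, 40), (s, 6), (y, 3)}
π_{C, D} gives {(12, b), (25, d), (25, q), (26, a), (3, y), (30, a), (40, d), (40, q), (6, s), (8, p)}.

{(12, b), (25, d), (25, q), (26, a), (3, y), (30, a), (40, d), (40, q), (6, s), (8, p)}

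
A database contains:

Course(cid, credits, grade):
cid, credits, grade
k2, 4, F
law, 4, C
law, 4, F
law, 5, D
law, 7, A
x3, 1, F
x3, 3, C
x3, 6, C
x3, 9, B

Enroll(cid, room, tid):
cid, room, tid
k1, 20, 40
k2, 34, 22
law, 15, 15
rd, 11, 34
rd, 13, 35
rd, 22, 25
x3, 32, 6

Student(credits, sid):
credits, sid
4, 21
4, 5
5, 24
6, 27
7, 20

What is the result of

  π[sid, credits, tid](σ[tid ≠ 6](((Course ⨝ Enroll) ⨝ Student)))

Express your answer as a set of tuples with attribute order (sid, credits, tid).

Natural join on cid: {(k2, 4, F, 34, 22), (law, 4, C, 15, 15), (law, 4, F, 15, 15), (law, 5, D, 15, 15), (law, 7, A, 15, 15), (x3, 1, F, 32, 6), (x3, 3, C, 32, 6), (x3, 6, C, 32, 6), (x3, 9, B, 32, 6)}
Natural join on credits: {(k2, 4, F, 34, 22, 21), (k2, 4, F, 34, 22, 5), (law, 4, C, 15, 15, 21), (law, 4, C, 15, 15, 5), (law, 4, F, 15, 15, 21), (law, 4, F, 15, 15, 5), (law, 5, D, 15, 15, 24), (law, 7, A, 15, 15, 20), (x3, 6, C, 32, 6, 27)}
Filtering on tid ≠ 6 leaves {(k2, 4, F, 34, 22, 21), (k2, 4, F, 34, 22, 5), (law, 4, C, 15, 15, 21), (law, 4, C, 15, 15, 5), (law, 4, F, 15, 15, 21), (law, 4, F, 15, 15, 5), (law, 5, D, 15, 15, 24), (law, 7, A, 15, 15, 20)}.
π_{sid, credits, tid} gives {(20, 7, 15), (21, 4, 15), (21, 4, 22), (24, 5, 15), (5, 4, 15), (5, 4, 22)} (2 duplicate(s) eliminated).

{(20, 7, 15), (21, 4, 15), (21, 4, 22), (24, 5, 15), (5, 4, 15), (5, 4, 22)}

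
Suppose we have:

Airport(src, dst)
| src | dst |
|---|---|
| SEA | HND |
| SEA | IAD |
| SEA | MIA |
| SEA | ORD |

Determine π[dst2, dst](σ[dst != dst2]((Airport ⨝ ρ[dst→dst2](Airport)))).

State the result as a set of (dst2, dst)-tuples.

{(HND, IAD), (HND, MIA), (HND, ORD), (IAD, HND), (IAD, MIA), (IAD, ORD), (MIA, HND), (MIA, IAD), (MIA, ORD), (ORD, HND), (ORD, IAD), (ORD, MIA)}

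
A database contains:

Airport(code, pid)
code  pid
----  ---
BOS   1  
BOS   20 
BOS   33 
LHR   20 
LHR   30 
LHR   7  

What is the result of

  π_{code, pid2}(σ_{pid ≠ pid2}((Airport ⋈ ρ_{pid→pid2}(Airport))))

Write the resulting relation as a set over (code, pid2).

{(BOS, 1), (BOS, 20), (BOS, 33), (LHR, 20), (LHR, 30), (LHR, 7)}

ρ[pid→pid2]: schema becomes (code, pid2); tuples unchanged.
Airport ⋈ ρ_{pid→pid2}(Airport) (natural join on code): {(BOS, 1, 1), (BOS, 1, 20), (BOS, 1, 33), (BOS, 20, 1), (BOS, 20, 20), (BOS, 20, 33), (BOS, 33, 1), (BOS, 33, 20), (BOS, 33, 33), (LHR, 20, 20), (LHR, 20, 30), (LHR, 20, 7), (LHR, 30, 20), (LHR, 30, 30), (LHR, 30, 7), (LHR, 7, 20), (LHR, 7, 30), (LHR, 7, 7)}
Filtering on pid ≠ pid2 leaves {(BOS, 1, 20), (BOS, 1, 33), (BOS, 20, 1), (BOS, 20, 33), (BOS, 33, 1), (BOS, 33, 20), (LHR, 20, 30), (LHR, 20, 7), (LHR, 30, 20), (LHR, 30, 7), (LHR, 7, 20), (LHR, 7, 30)}.
π[code, pid2]: project onto (code, pid2) (6 duplicate(s) eliminated) → {(BOS, 1), (BOS, 20), (BOS, 33), (LHR, 20), (LHR, 30), (LHR, 7)}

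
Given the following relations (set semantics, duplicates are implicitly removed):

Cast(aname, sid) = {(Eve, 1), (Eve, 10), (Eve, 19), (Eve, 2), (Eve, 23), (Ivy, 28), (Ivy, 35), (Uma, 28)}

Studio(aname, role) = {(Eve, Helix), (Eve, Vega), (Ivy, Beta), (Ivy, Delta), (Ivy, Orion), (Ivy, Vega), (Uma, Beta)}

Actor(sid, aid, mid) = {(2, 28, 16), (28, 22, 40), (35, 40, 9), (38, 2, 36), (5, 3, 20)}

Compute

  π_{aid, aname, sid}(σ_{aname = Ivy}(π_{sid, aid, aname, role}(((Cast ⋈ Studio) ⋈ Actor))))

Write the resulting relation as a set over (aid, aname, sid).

Cast ⋈ Studio (natural join on aname): {(Eve, 1, Helix), (Eve, 1, Vega), (Eve, 10, Helix), (Eve, 10, Vega), (Eve, 19, Helix), (Eve, 19, Vega), (Eve, 2, Helix), (Eve, 2, Vega), (Eve, 23, Helix), (Eve, 23, Vega), (Ivy, 28, Beta), (Ivy, 28, Delta), (Ivy, 28, Orion), (Ivy, 28, Vega), (Ivy, 35, Beta), (Ivy, 35, Delta), (Ivy, 35, Orion), (Ivy, 35, Vega), (Uma, 28, Beta)}
(Cast ⋈ Studio) ⋈ Actor (natural join on sid): {(Eve, 2, Helix, 28, 16), (Eve, 2, Vega, 28, 16), (Ivy, 28, Beta, 22, 40), (Ivy, 28, Delta, 22, 40), (Ivy, 28, Orion, 22, 40), (Ivy, 28, Vega, 22, 40), (Ivy, 35, Beta, 40, 9), (Ivy, 35, Delta, 40, 9), (Ivy, 35, Orion, 40, 9), (Ivy, 35, Vega, 40, 9), (Uma, 28, Beta, 22, 40)}
π_{sid, aid, aname, role} gives {(2, 28, Eve, Helix), (2, 28, Eve, Vega), (28, 22, Ivy, Beta), (28, 22, Ivy, Delta), (28, 22, Ivy, Orion), (28, 22, Ivy, Vega), (28, 22, Uma, Beta), (35, 40, Ivy, Beta), (35, 40, Ivy, Delta), (35, 40, Ivy, Orion), (35, 40, Ivy, Vega)}.
Selection aname = Ivy: {(28, 22, Ivy, Beta), (28, 22, Ivy, Delta), (28, 22, Ivy, Orion), (28, 22, Ivy, Vega), (35, 40, Ivy, Beta), (35, 40, Ivy, Delta), (35, 40, Ivy, Orion), (35, 40, Ivy, Vega)}
π_{aid, aname, sid} gives {(22, Ivy, 28), (40, Ivy, 35)} (6 duplicate(s) eliminated).

{(22, Ivy, 28), (40, Ivy, 35)}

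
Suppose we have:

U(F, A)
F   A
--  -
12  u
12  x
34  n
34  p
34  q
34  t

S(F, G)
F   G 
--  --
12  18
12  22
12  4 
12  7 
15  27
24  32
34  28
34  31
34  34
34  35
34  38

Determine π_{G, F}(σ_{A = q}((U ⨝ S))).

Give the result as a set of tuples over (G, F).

Natural join on F: {(12, u, 18), (12, u, 22), (12, u, 4), (12, u, 7), (12, x, 18), (12, x, 22), (12, x, 4), (12, x, 7), (34, n, 28), (34, n, 31), (34, n, 34), (34, n, 35), (34, n, 38), (34, p, 28), (34, p, 31), (34, p, 34), (34, p, 35), (34, p, 38), (34, q, 28), (34, q, 31), (34, q, 34), (34, q, 35), (34, q, 38), (34, t, 28), (34, t, 31), (34, t, 34), (34, t, 35), (34, t, 38)}
Selection A = q: {(34, q, 28), (34, q, 31), (34, q, 34), (34, q, 35), (34, q, 38)}
π[G, F]: project onto (G, F) → {(28, 34), (31, 34), (34, 34), (35, 34), (38, 34)}

{(28, 34), (31, 34), (34, 34), (35, 34), (38, 34)}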